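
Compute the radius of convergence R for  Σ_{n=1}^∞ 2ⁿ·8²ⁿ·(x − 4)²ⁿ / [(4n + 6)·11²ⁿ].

Ratio test: |a_{n+1}/a_n| = [(4n + 6)/(4(n+1) + 6)] · 2·64/121 → 128/121 as n → ∞.
Writing y = (x − 4)², the series in y has radius 121/128, so |x − 4| < √(121/128) and R = 11√2/16.

R = 11√2/16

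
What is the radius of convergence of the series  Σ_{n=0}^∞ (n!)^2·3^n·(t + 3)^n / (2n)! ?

R = 4/3

The ratio of consecutive coefficients is (n+1)²/[(2n+1)·(2n+2)] · 3 → 3/4.
Hence the series converges for |t + 3| < 1/(3/4) = 4/3, so the radius of convergence is 4/3.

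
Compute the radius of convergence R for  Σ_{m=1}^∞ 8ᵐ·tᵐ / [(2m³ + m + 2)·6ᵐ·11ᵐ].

The ratio of consecutive coefficients is [(2m³ + m + 2)/(2(m+1)³ + (m+1) + 2)] · 8/(6·11) → 4/33.
Thus R = 1/(4/33) = 33/4.

R = 33/4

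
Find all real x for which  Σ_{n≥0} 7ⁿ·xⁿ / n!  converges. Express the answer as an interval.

The ratio of consecutive coefficients is 7 · 1/(n+1) → 0.
The limit is 0, so the series converges for all x; R = ∞.

(−∞, ∞)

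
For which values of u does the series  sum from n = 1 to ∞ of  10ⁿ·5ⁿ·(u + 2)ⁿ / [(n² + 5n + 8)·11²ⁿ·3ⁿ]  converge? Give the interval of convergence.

[-463/50, 263/50]

The ratio of consecutive coefficients is [(n² + 5n + 8)/((n+1)² + 5(n+1) + 8)] · 10·5/(121·3) → 50/363.
Convergence for |u + 2| · 50/363 < 1, i.e. |u + 2| < 363/50. So R = 363/50.
Check u = 263/50: absolute convergence follows by limit comparison with Σ 1/n².
At u = -463/50: absolute convergence follows by limit comparison with Σ 1/n².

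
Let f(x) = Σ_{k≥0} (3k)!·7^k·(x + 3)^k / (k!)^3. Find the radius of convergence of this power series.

The ratio of consecutive coefficients is (3k+1)·(3k+2)·(3k+3)/(k+1)³ · 7 → 189.
Thus R = 1/(189) = 1/189.

R = 1/189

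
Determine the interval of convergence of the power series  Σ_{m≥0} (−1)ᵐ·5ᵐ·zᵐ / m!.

(−∞, ∞)

The ratio of consecutive coefficients is 5 · 1/(m+1) → 0.
The limit is 0, so the series converges for all z; R = ∞.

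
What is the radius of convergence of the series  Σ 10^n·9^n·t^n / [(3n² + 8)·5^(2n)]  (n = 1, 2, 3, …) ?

Apply the ratio test: |a_{n+1}| / |a_n| = [(3n² + 8)/(3(n+1)² + 8)] · 10·9/25, which tends to 18/5 as n → ∞.
Convergence for |t| · 18/5 < 1, i.e. |t| < 5/18. So R = 5/18.

R = 5/18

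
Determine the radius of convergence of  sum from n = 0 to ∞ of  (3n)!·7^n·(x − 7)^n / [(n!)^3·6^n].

R = 2/63

Ratio test: |a_{n+1}/a_n| = (3n+1)·(3n+2)·(3n+3)/(n+1)³ · 7/6 → 63/2 as n → ∞.
Convergence for |x − 7| · 63/2 < 1, i.e. |x − 7| < 2/63. So R = 2/63.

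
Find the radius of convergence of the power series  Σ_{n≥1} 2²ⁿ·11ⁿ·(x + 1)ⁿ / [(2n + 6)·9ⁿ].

R = 9/44

The ratio of consecutive coefficients is [(2n + 6)/(2(n+1) + 6)] · 4·11/9 → 44/9.
The series converges when 44/9 · |x + 1| < 1, giving R = 9/44.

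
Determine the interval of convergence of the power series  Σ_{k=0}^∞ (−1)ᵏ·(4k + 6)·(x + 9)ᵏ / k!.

Apply the ratio test: |a_{k+1}| / |a_k| = (4(k+1) + 6)/(4k + 6) · 1/(k+1), which tends to 0 as k → ∞.
The ratio tends to 0 regardless of x, hence R = ∞.

(−∞, ∞)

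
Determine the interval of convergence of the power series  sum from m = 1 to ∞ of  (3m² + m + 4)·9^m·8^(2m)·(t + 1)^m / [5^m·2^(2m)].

Apply the ratio test: |a_{m+1}| / |a_m| = [(3(m+1)² + (m+1) + 4)/(3m² + m + 4)] · 9·64/(5·4), which tends to 144/5 as m → ∞.
Hence the series converges for |t + 1| < 1/(144/5) = 5/144, so the radius of convergence is 5/144.
When t = -139/144, the terms do not tend to 0, so the series diverges.
Endpoint t = -149/144: the m-th term does not approach 0; divergence by the term test.

(-149/144, -139/144)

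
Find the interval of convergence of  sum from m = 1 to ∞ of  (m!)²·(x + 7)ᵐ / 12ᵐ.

{-7}

Ratio test: |a_{m+1}/a_m| = (m+1)² · 1/12 → ∞ as m → ∞.
The terms grow without bound for any (x + 7) ≠ 0, so R = 0 (convergence only at x = -7).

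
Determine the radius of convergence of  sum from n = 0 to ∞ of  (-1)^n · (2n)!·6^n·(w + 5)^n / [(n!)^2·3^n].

R = 1/8

The ratio of consecutive coefficients is (2n+1)·(2n+2)/(n+1)² · 6/3 → 8.
Thus R = 1/(8) = 1/8.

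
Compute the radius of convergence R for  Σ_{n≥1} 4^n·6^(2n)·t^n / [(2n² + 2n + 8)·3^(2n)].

R = 1/16

Apply the ratio test: |a_{n+1}| / |a_n| = [(2n² + 2n + 8)/(2(n+1)² + 2(n+1) + 8)] · 4·36/9, which tends to 16 as n → ∞.
Thus R = 1/(16) = 1/16.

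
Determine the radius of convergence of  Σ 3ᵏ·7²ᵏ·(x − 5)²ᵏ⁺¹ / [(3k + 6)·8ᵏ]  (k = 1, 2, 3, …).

R = 2√6/21

By the ratio test, |a_{k+1}/a_k| = [(3k + 6)/(3(k+1) + 6)] · 3·49/8 → 147/8.
Since the exponent of (x − 5) increases by 2 each term, convergence requires |x − 5|² < 8/147, hence R = 2√6/21.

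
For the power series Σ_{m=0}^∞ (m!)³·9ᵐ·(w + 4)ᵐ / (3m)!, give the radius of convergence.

Ratio test: |a_{m+1}/a_m| = (m+1)³/[(3m+1)·(3m+2)·(3m+3)] · 9 → 1/3 as m → ∞.
Convergence for |w + 4| · 1/3 < 1, i.e. |w + 4| < 3. So R = 3.

R = 3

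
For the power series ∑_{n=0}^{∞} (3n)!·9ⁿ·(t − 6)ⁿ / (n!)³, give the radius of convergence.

R = 1/243

By the ratio test, |a_{n+1}/a_n| = (3n+1)·(3n+2)·(3n+3)/(n+1)³ · 9 → 243.
Hence the series converges for |t − 6| < 1/(243) = 1/243, so the radius of convergence is 1/243.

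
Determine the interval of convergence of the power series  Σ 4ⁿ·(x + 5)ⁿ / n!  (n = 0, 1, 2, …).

(−∞, ∞)

Ratio test: |a_{n+1}/a_n| = 4 · 1/(n+1) → 0 as n → ∞.
The limit is 0, so the series converges for all x; R = ∞.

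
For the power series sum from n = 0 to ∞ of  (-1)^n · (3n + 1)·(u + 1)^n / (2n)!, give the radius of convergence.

R = ∞

By the ratio test, |a_{n+1}/a_n| = (3(n+1) + 1)/(3n + 1) · 1/[(2n+1)·(2n+2)] → 0.
The limit is 0, so the series converges for all u; R = ∞.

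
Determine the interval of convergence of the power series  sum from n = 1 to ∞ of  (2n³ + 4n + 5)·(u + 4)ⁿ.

By the ratio test, |a_{n+1}/a_n| = (2(n+1)³ + 4(n+1) + 5)/(2n³ + 4n + 5) → 1.
Hence R = 1.
Endpoint u = -3: the terms have absolute value of order n³, which does not tend to 0, so the series diverges by the divergence test.
At u = -5: the n-th term does not approach 0; divergence by the term test.

(-5, -3)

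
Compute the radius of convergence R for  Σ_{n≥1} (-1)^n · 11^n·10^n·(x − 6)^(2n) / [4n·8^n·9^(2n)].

R = 18√55/55

Ratio test: |a_{n+1}/a_n| = [4n/4(n+1)] · 11·10/(8·81) → 55/324 as n → ∞.
Successive powers of (x − 6) differ by 2, so the series converges when |x − 6|² · 55/324 < 1, i.e. |x − 6| < √(324/55). So R = 18√55/55.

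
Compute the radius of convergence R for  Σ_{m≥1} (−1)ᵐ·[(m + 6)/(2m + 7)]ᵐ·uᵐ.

R = 2

Root test: |a_m|^(1/m) = (m + 6)/(2m + 7) → 1/2.
Convergence for |u| · 1/2 < 1, i.e. |u| < 2. So R = 2.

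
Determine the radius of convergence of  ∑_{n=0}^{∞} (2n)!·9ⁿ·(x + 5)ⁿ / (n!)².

By the ratio test, |a_{n+1}/a_n| = (2n+1)·(2n+2)/(n+1)² · 9 → 36.
Hence the series converges for |x + 5| < 1/(36) = 1/36, so the radius of convergence is 1/36.

R = 1/36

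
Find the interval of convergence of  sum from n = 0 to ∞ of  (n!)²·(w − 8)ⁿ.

{8}

By the ratio test, |a_{n+1}/a_n| = (n+1)² → ∞.
Since the ratio → ∞, the series diverges for every w ≠ 8, and R = 0.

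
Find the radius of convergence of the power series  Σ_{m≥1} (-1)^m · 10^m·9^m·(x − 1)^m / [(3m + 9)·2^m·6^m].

By the ratio test, |a_{m+1}/a_m| = [(3m + 9)/(3(m+1) + 9)] · 10·9/(2·6) → 15/2.
Convergence for |x − 1| · 15/2 < 1, i.e. |x − 1| < 2/15. So R = 2/15.

R = 2/15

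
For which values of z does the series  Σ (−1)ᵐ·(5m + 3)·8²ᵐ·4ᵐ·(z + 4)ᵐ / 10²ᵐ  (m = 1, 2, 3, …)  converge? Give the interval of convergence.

(-281/64, -231/64)

Ratio test: |a_{m+1}/a_m| = [(5(m+1) + 3)/(5m + 3)] · 64·4/100 → 64/25 as m → ∞.
Convergence for |z + 4| · 64/25 < 1, i.e. |z + 4| < 25/64. So R = 25/64.
When z = -231/64, the terms do not tend to 0, so the series diverges.
When z = -281/64, the terms do not tend to 0, so the series diverges.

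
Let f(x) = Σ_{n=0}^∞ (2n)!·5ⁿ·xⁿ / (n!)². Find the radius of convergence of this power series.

Ratio test: |a_{n+1}/a_n| = (2n+1)·(2n+2)/(n+1)² · 5 → 20 as n → ∞.
Hence the series converges for |x| < 1/(20) = 1/20, so the radius of convergence is 1/20.

R = 1/20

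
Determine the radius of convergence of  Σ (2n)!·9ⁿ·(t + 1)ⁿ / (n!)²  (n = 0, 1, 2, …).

R = 1/36

Apply the ratio test: |a_{n+1}| / |a_n| = (2n+1)·(2n+2)/(n+1)² · 9, which tends to 36 as n → ∞.
Thus R = 1/(36) = 1/36.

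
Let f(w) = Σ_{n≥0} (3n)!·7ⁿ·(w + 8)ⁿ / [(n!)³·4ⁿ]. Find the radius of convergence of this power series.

R = 4/189

Ratio test: |a_{n+1}/a_n| = (3n+1)·(3n+2)·(3n+3)/(n+1)³ · 7/4 → 189/4 as n → ∞.
The series converges when 189/4 · |w + 8| < 1, giving R = 4/189.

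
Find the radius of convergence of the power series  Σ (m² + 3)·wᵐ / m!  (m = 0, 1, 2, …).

Apply the ratio test: |a_{m+1}| / |a_m| = ((m+1)² + 3)/(m² + 3) · 1/(m+1), which tends to 0 as m → ∞.
The limit is 0, so the series converges for all w; R = ∞.

R = ∞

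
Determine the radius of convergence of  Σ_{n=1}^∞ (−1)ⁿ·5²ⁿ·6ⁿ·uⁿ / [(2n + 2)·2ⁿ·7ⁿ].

The ratio of consecutive coefficients is [(2n + 2)/(2(n+1) + 2)] · 25·6/(2·7) → 75/7.
Thus R = 1/(75/7) = 7/75.

R = 7/75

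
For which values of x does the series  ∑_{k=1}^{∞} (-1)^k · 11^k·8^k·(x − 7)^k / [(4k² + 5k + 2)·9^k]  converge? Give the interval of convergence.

[607/88, 625/88]

By the ratio test, |a_{k+1}/a_k| = [(4k² + 5k + 2)/(4(k+1)² + 5(k+1) + 2)] · 11·8/9 → 88/9.
Convergence for |x − 7| · 88/9 < 1, i.e. |x − 7| < 9/88. So R = 9/88.
At x = 625/88: the series is dominated by a constant times Σ 1/k², which converges (p = 2 > 1).
At x = 607/88: absolute convergence follows by limit comparison with Σ 1/k².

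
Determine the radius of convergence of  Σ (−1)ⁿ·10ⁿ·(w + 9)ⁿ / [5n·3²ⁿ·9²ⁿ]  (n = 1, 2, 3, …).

R = 729/10

The ratio of consecutive coefficients is [5n/5(n+1)] · 10/(9·81) → 10/729.
The series converges when 10/729 · |w + 9| < 1, giving R = 729/10.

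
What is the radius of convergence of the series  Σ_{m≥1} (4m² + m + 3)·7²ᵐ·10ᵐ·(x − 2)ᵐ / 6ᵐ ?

R = 3/245

Apply the ratio test: |a_{m+1}| / |a_m| = [(4(m+1)² + (m+1) + 3)/(4m² + m + 3)] · 49·10/6, which tends to 245/3 as m → ∞.
Hence the series converges for |x − 2| < 1/(245/3) = 3/245, so the radius of convergence is 3/245.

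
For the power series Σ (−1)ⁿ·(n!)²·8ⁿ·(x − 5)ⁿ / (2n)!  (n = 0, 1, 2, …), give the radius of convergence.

R = 1/2

Ratio test: |a_{n+1}/a_n| = (n+1)²/[(2n+1)·(2n+2)] · 8 → 2 as n → ∞.
Thus R = 1/(2) = 1/2.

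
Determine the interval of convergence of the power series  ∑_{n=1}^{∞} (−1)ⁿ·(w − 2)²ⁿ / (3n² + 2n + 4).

[1, 3]

The ratio of consecutive coefficients is (3n² + 2n + 4)/(3(n+1)² + 2(n+1) + 4) → 1.
Successive powers of (w − 2) differ by 2, so the series converges when |w − 2|² · 1 < 1, i.e. |w − 2| < √(1) = 1. So R = 1.
Check w = 3: absolute convergence follows by limit comparison with Σ 1/n².
Endpoint w = 1: the terms are on the order of 1/n², so the series converges absolutely by comparison with the p-series (p = 2 > 1).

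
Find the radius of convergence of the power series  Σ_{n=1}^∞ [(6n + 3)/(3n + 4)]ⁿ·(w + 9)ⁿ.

By the Cauchy root test, |a_n|^(1/n) = (6n + 3)/(3n + 4) → 2.
Hence the series converges for |w + 9| < 1/(2) = 1/2, so the radius of convergence is 1/2.

R = 1/2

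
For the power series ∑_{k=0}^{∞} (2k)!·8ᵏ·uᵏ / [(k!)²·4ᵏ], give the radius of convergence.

By the ratio test, |a_{k+1}/a_k| = (2k+1)·(2k+2)/(k+1)² · 8/4 → 8.
Hence the series converges for |u| < 1/(8) = 1/8, so the radius of convergence is 1/8.

R = 1/8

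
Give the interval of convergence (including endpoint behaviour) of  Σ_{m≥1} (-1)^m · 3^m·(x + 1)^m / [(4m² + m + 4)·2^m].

[-5/3, -1/3]

Ratio test: |a_{m+1}/a_m| = [(4m² + m + 4)/(4(m+1)² + (m+1) + 4)] · 3/2 → 3/2 as m → ∞.
Hence the series converges for |x + 1| < 1/(3/2) = 2/3, so the radius of convergence is 2/3.
Endpoint x = -1/3: the terms are on the order of 1/m², so the series converges absolutely by comparison with the p-series (p = 2 > 1).
Check x = -5/3: absolute convergence follows by limit comparison with Σ 1/m².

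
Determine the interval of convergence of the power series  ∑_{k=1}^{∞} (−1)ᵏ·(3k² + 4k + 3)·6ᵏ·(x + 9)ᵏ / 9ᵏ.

The ratio of consecutive coefficients is [(3(k+1)² + 4(k+1) + 3)/(3k² + 4k + 3)] · 6/9 → 2/3.
Convergence for |x + 9| · 2/3 < 1, i.e. |x + 9| < 3/2. So R = 3/2.
Endpoint x = -15/2: the terms do not tend to 0, so the series diverges.
Endpoint x = -21/2: the terms have absolute value of order k², which does not tend to 0, so the series diverges by the divergence test.

(-21/2, -15/2)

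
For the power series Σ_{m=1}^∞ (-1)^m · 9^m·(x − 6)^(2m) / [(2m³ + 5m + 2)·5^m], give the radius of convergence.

R = √5/3

Apply the ratio test: |a_{m+1}| / |a_m| = [(2m³ + 5m + 2)/(2(m+1)³ + 5(m+1) + 2)] · 9/5, which tends to 9/5 as m → ∞.
Successive powers of (x − 6) differ by 2, so the series converges when |x − 6|² · 9/5 < 1, i.e. |x − 6| < √(5/9). So R = √5/3.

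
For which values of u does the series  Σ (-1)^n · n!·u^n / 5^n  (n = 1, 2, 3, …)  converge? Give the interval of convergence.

{0}

The ratio of consecutive coefficients is (n+1) · 1/5 → ∞.
Since the ratio → ∞, the series diverges for every u ≠ 0, and R = 0.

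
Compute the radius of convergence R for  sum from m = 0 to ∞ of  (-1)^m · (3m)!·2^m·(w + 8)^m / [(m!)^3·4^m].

R = 2/27

Ratio test: |a_{m+1}/a_m| = (3m+1)·(3m+2)·(3m+3)/(m+1)³ · 2/4 → 27/2 as m → ∞.
The series converges when 27/2 · |w + 8| < 1, giving R = 2/27.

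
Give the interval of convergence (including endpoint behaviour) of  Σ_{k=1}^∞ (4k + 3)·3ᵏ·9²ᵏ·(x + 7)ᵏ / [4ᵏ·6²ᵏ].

(-205/27, -173/27)

Ratio test: |a_{k+1}/a_k| = [(4(k+1) + 3)/(4k + 3)] · 3·81/(4·36) → 27/16 as k → ∞.
Convergence for |x + 7| · 27/16 < 1, i.e. |x + 7| < 16/27. So R = 16/27.
When x = -173/27, the k-th term does not approach 0; divergence by the term test.
At x = -205/27: the terms have absolute value of order k, which does not tend to 0, so the series diverges by the divergence test.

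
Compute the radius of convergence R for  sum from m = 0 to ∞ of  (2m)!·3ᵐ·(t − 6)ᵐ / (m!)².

R = 1/12

By the ratio test, |a_{m+1}/a_m| = (2m+1)·(2m+2)/(m+1)² · 3 → 12.
Convergence for |t − 6| · 12 < 1, i.e. |t − 6| < 1/12. So R = 1/12.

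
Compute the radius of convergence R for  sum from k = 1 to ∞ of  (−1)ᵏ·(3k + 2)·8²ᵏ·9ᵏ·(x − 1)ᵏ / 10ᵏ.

Apply the ratio test: |a_{k+1}| / |a_k| = [(3(k+1) + 2)/(3k + 2)] · 64·9/10, which tends to 288/5 as k → ∞.
Thus R = 1/(288/5) = 5/288.

R = 5/288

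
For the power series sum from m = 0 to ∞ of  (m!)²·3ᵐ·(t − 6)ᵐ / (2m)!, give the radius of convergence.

R = 4/3

Ratio test: |a_{m+1}/a_m| = (m+1)²/[(2m+1)·(2m+2)] · 3 → 3/4 as m → ∞.
The series converges when 3/4 · |t − 6| < 1, giving R = 4/3.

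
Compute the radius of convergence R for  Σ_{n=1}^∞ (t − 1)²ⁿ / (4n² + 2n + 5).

By the ratio test, |a_{n+1}/a_n| = (4n² + 2n + 5)/(4(n+1)² + 2(n+1) + 5) → 1.
Since the exponent of (t − 1) increases by 2 each term, convergence requires |t − 1|² < 1, hence R = 1.

R = 1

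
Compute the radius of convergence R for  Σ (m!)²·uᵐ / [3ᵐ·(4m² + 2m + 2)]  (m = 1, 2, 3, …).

R = 0

Ratio test: |a_{m+1}/a_m| = (m+1)² · 1/3 · (4m² + 2m + 2)/(4(m+1)² + 2(m+1) + 2) → ∞ as m → ∞.
The terms grow without bound for any u ≠ 0, so R = 0 (convergence only at u = 0).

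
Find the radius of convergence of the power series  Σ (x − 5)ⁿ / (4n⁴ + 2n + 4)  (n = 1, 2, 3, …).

R = 1

Ratio test: |a_{n+1}/a_n| = (4n⁴ + 2n + 4)/(4(n+1)⁴ + 2(n+1) + 4) → 1 as n → ∞.
Convergence for |x − 5| < 1, so R = 1.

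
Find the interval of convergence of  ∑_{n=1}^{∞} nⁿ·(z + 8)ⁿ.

{-8}

By the Cauchy root test, |a_n|^(1/n) = n → ∞.
Since the n-th root of |a_n| is unbounded, the series converges only at z = -8; R = 0.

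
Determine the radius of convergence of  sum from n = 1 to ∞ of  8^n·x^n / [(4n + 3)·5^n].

R = 5/8

Ratio test: |a_{n+1}/a_n| = [(4n + 3)/(4(n+1) + 3)] · 8/5 → 8/5 as n → ∞.
The series converges when 8/5 · |x| < 1, giving R = 5/8.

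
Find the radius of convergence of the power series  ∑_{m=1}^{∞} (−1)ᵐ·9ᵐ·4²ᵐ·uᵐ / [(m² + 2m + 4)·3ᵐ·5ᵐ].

Ratio test: |a_{m+1}/a_m| = [(m² + 2m + 4)/((m+1)² + 2(m+1) + 4)] · 9·16/(3·5) → 48/5 as m → ∞.
The series converges when 48/5 · |u| < 1, giving R = 5/48.

R = 5/48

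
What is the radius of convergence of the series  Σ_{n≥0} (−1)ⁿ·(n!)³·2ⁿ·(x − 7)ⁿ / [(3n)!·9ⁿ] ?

R = 243/2

Ratio test: |a_{n+1}/a_n| = (n+1)³/[(3n+1)·(3n+2)·(3n+3)] · 2/9 → 2/243 as n → ∞.
Hence the series converges for |x − 7| < 1/(2/243) = 243/2, so the radius of convergence is 243/2.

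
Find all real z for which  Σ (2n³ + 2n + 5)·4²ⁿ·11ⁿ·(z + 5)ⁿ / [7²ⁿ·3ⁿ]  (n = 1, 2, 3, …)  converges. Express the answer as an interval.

Apply the ratio test: |a_{n+1}| / |a_n| = [(2(n+1)³ + 2(n+1) + 5)/(2n³ + 2n + 5)] · 16·11/(49·3), which tends to 176/147 as n → ∞.
The series converges when 176/147 · |z + 5| < 1, giving R = 147/176.
Check z = -733/176: the terms have absolute value of order n³, which does not tend to 0, so the series diverges by the divergence test.
Endpoint z = -1027/176: the n-th term does not approach 0; divergence by the term test.

(-1027/176, -733/176)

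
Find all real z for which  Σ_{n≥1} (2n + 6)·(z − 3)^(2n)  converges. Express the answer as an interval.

Ratio test: |a_{n+1}/a_n| = (2(n+1) + 6)/(2n + 6) → 1 as n → ∞.
Successive powers of (z − 3) differ by 2, so the series converges when |z − 3|² · 1 < 1, i.e. |z − 3| < √(1) = 1. So R = 1.
At z = 4: the terms have absolute value of order n, which does not tend to 0, so the series diverges by the divergence test.
At z = 2: the n-th term does not approach 0; divergence by the term test.

(2, 4)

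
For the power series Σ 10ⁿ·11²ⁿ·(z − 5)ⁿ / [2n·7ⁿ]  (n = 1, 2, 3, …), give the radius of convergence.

R = 7/1210

Apply the ratio test: |a_{n+1}| / |a_n| = [2n/2(n+1)] · 10·121/7, which tends to 1210/7 as n → ∞.
Thus R = 1/(1210/7) = 7/1210.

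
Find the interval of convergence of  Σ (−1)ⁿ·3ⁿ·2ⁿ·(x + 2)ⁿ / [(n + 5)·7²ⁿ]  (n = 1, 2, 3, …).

(-61/6, 37/6]

Apply the ratio test: |a_{n+1}| / |a_n| = [(n + 5)/((n+1) + 5)] · 3·2/49, which tends to 6/49 as n → ∞.
Thus R = 1/(6/49) = 49/6.
When x = 37/6, an alternating series whose terms decrease to 0 in absolute value, so it converges by the Leibniz criterion.
Check x = -61/6: the terms behave like c/n; limit comparison with the harmonic series gives divergence.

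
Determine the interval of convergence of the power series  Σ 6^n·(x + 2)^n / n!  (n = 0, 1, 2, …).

Apply the ratio test: |a_{n+1}| / |a_n| = 6 · 1/(n+1), which tends to 0 as n → ∞.
The limit is 0, so the series converges for all x; R = ∞.

(−∞, ∞)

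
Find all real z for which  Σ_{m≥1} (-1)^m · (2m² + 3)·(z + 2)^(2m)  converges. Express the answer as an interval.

(-3, -1)

The ratio of consecutive coefficients is (2(m+1)² + 3)/(2m² + 3) → 1.
Successive powers of (z + 2) differ by 2, so the series converges when |z + 2|² · 1 < 1, i.e. |z + 2| < √(1) = 1. So R = 1.
Check z = -1: the terms have absolute value of order m², which does not tend to 0, so the series diverges by the divergence test.
When z = -3, the terms do not tend to 0, so the series diverges.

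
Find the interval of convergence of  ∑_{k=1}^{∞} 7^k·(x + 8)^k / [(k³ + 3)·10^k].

[-66/7, -46/7]

Apply the ratio test: |a_{k+1}| / |a_k| = [(k³ + 3)/((k+1)³ + 3)] · 7/10, which tends to 7/10 as k → ∞.
Hence the series converges for |x + 8| < 1/(7/10) = 10/7, so the radius of convergence is 10/7.
At x = -46/7: the terms are on the order of 1/k³, so the series converges absolutely by comparison with the p-series (p = 3 > 1).
At x = -66/7: absolute convergence follows by limit comparison with Σ 1/k³.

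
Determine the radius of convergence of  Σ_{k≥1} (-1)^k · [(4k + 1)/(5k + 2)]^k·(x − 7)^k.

R = 5/4

By the Cauchy root test, |a_k|^(1/k) = (4k + 1)/(5k + 2) → 4/5.
Hence the series converges for |x − 7| < 1/(4/5) = 5/4, so the radius of convergence is 5/4.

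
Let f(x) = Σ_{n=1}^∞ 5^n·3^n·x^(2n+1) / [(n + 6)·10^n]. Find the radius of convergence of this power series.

R = √6/3

The ratio of consecutive coefficients is [(n + 6)/((n+1) + 6)] · 5·3/10 → 3/2.
Writing y = x², the series in y has radius 2/3, so |x| < √(2/3) and R = √6/3.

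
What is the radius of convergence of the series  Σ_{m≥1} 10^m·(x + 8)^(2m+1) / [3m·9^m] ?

Apply the ratio test: |a_{m+1}| / |a_m| = [3m/3(m+1)] · 10/9, which tends to 10/9 as m → ∞.
Writing y = (x + 8)², the series in y has radius 9/10, so |x + 8| < √(9/10) and R = 3√10/10.

R = 3√10/10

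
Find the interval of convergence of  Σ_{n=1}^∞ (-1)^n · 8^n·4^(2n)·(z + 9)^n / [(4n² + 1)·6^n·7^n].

Apply the ratio test: |a_{n+1}| / |a_n| = [(4n² + 1)/(4(n+1)² + 1)] · 8·16/(6·7), which tends to 64/21 as n → ∞.
Hence the series converges for |z + 9| < 1/(64/21) = 21/64, so the radius of convergence is 21/64.
When z = -555/64, absolute convergence follows by limit comparison with Σ 1/n².
Check z = -597/64: the terms are on the order of 1/n², so the series converges absolutely by comparison with the p-series (p = 2 > 1).

[-597/64, -555/64]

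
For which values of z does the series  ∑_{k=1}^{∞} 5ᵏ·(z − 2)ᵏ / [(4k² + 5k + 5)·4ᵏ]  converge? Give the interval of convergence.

Apply the ratio test: |a_{k+1}| / |a_k| = [(4k² + 5k + 5)/(4(k+1)² + 5(k+1) + 5)] · 5/4, which tends to 5/4 as k → ∞.
Hence the series converges for |z − 2| < 1/(5/4) = 4/5, so the radius of convergence is 4/5.
Endpoint z = 14/5: the series is dominated by a constant times Σ 1/k², which converges (p = 2 > 1).
When z = 6/5, the terms are on the order of 1/k², so the series converges absolutely by comparison with the p-series (p = 2 > 1).

[6/5, 14/5]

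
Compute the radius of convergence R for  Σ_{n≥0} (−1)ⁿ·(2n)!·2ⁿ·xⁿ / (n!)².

The ratio of consecutive coefficients is (2n+1)·(2n+2)/(n+1)² · 2 → 8.
Thus R = 1/(8) = 1/8.

R = 1/8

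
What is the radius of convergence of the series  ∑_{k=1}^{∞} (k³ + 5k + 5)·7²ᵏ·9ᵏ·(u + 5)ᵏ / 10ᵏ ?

R = 10/441

By the ratio test, |a_{k+1}/a_k| = [((k+1)³ + 5(k+1) + 5)/(k³ + 5k + 5)] · 49·9/10 → 441/10.
Hence the series converges for |u + 5| < 1/(441/10) = 10/441, so the radius of convergence is 10/441.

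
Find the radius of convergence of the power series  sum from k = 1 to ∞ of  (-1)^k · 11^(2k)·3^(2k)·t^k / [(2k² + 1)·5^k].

The ratio of consecutive coefficients is [(2k² + 1)/(2(k+1)² + 1)] · 121·9/5 → 1089/5.
Hence the series converges for |t| < 1/(1089/5) = 5/1089, so the radius of convergence is 5/1089.

R = 5/1089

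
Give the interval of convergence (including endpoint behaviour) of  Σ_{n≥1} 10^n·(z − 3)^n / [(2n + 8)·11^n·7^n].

Ratio test: |a_{n+1}/a_n| = [(2n + 8)/(2(n+1) + 8)] · 10/(11·7) → 10/77 as n → ∞.
Convergence for |z − 3| · 10/77 < 1, i.e. |z − 3| < 77/10. So R = 77/10.
At z = 107/10: comparison with the harmonic series Σ 1/n shows the series diverges.
When z = -47/10, convergence follows from the alternating series test (terms decrease monotonically to 0).

[-47/10, 107/10)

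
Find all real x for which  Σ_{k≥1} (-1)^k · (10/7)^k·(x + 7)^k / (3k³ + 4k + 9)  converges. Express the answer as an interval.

By the ratio test, |a_{k+1}/a_k| = [(3k³ + 4k + 9)/(3(k+1)³ + 4(k+1) + 9)] · 10/7 → 10/7.
Hence the series converges for |x + 7| < 1/(10/7) = 7/10, so the radius of convergence is 7/10.
When x = -63/10, the terms are on the order of 1/k³, so the series converges absolutely by comparison with the p-series (p = 3 > 1).
At x = -77/10: the terms are on the order of 1/k³, so the series converges absolutely by comparison with the p-series (p = 3 > 1).

[-77/10, -63/10]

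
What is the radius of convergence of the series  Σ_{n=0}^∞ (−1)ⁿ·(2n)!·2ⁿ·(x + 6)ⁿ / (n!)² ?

The ratio of consecutive coefficients is (2n+1)·(2n+2)/(n+1)² · 2 → 8.
Convergence for |x + 6| · 8 < 1, i.e. |x + 6| < 1/8. So R = 1/8.

R = 1/8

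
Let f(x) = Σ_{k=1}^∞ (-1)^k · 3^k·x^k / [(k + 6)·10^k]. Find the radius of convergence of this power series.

By the ratio test, |a_{k+1}/a_k| = [(k + 6)/((k+1) + 6)] · 3/10 → 3/10.
Thus R = 1/(3/10) = 10/3.

R = 10/3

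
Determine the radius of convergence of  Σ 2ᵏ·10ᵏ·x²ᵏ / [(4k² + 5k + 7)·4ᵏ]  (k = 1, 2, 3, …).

The ratio of consecutive coefficients is [(4k² + 5k + 7)/(4(k+1)² + 5(k+1) + 7)] · 2·10/4 → 5.
Successive powers of x differ by 2, so the series converges when |x|² · 5 < 1, i.e. |x| < √(1/5). So R = √5/5.

R = √5/5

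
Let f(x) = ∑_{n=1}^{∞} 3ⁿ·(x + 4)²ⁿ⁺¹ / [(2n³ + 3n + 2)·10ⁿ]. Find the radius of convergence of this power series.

R = √30/3

Apply the ratio test: |a_{n+1}| / |a_n| = [(2n³ + 3n + 2)/(2(n+1)³ + 3(n+1) + 2)] · 3/10, which tends to 3/10 as n → ∞.
Successive powers of (x + 4) differ by 2, so the series converges when |x + 4|² · 3/10 < 1, i.e. |x + 4| < √(10/3). So R = √30/3.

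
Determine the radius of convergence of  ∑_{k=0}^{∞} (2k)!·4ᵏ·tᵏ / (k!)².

By the ratio test, |a_{k+1}/a_k| = (2k+1)·(2k+2)/(k+1)² · 4 → 16.
Thus R = 1/(16) = 1/16.

R = 1/16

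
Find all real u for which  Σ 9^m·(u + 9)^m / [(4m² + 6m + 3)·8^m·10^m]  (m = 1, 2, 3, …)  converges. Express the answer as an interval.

[-161/9, -1/9]

By the ratio test, |a_{m+1}/a_m| = [(4m² + 6m + 3)/(4(m+1)² + 6(m+1) + 3)] · 9/(8·10) → 9/80.
Convergence for |u + 9| · 9/80 < 1, i.e. |u + 9| < 80/9. So R = 80/9.
Endpoint u = -1/9: the series is dominated by a constant times Σ 1/m², which converges (p = 2 > 1).
When u = -161/9, the series is dominated by a constant times Σ 1/m², which converges (p = 2 > 1).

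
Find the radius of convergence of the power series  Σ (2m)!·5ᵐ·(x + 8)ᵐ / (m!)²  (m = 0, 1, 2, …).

Ratio test: |a_{m+1}/a_m| = (2m+1)·(2m+2)/(m+1)² · 5 → 20 as m → ∞.
Hence the series converges for |x + 8| < 1/(20) = 1/20, so the radius of convergence is 1/20.

R = 1/20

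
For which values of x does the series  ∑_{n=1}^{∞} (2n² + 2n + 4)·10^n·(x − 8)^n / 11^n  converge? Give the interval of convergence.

(69/10, 91/10)

Apply the ratio test: |a_{n+1}| / |a_n| = [(2(n+1)² + 2(n+1) + 4)/(2n² + 2n + 4)] · 10/11, which tends to 10/11 as n → ∞.
Thus R = 1/(10/11) = 11/10.
Check x = 91/10: the terms have absolute value of order n², which does not tend to 0, so the series diverges by the divergence test.
Check x = 69/10: the terms have absolute value of order n², which does not tend to 0, so the series diverges by the divergence test.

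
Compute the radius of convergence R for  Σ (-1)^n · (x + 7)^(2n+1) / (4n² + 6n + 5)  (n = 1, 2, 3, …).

By the ratio test, |a_{n+1}/a_n| = (4n² + 6n + 5)/(4(n+1)² + 6(n+1) + 5) → 1.
Since the exponent of (x + 7) increases by 2 each term, convergence requires |x + 7|² < 1, hence R = 1.

R = 1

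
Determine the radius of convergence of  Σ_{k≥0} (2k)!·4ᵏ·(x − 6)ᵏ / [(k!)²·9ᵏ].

R = 9/16

Apply the ratio test: |a_{k+1}| / |a_k| = (2k+1)·(2k+2)/(k+1)² · 4/9, which tends to 16/9 as k → ∞.
Thus R = 1/(16/9) = 9/16.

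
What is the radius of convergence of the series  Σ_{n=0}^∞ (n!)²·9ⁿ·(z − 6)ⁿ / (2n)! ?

The ratio of consecutive coefficients is (n+1)²/[(2n+1)·(2n+2)] · 9 → 9/4.
Thus R = 1/(9/4) = 4/9.

R = 4/9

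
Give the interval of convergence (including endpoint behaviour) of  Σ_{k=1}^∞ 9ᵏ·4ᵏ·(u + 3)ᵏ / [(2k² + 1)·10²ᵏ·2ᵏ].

[-77/9, 23/9]

Ratio test: |a_{k+1}/a_k| = [(2k² + 1)/(2(k+1)² + 1)] · 9·4/(100·2) → 9/50 as k → ∞.
Convergence for |u + 3| · 9/50 < 1, i.e. |u + 3| < 50/9. So R = 50/9.
When u = 23/9, absolute convergence follows by limit comparison with Σ 1/k².
At u = -77/9: absolute convergence follows by limit comparison with Σ 1/k².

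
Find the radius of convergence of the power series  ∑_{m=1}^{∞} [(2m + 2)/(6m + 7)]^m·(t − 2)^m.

By the Cauchy root test, |a_m|^(1/m) = (2m + 2)/(6m + 7) → 1/3.
Thus R = 1/(1/3) = 3.

R = 3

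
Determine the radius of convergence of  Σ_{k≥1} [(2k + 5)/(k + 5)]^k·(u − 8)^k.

By the Cauchy root test, |a_k|^(1/k) = (2k + 5)/(k + 5) → 2.
The series converges when 2 · |u − 8| < 1, giving R = 1/2.

R = 1/2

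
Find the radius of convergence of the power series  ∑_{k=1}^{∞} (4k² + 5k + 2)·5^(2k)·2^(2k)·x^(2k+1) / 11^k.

By the ratio test, |a_{k+1}/a_k| = [(4(k+1)² + 5(k+1) + 2)/(4k² + 5k + 2)] · 25·4/11 → 100/11.
Since the exponent of x increases by 2 each term, convergence requires |x|² < 11/100, hence R = √11/10.

R = √11/10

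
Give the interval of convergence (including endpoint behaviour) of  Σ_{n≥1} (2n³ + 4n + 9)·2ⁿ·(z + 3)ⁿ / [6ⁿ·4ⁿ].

(-15, 9)

By the ratio test, |a_{n+1}/a_n| = [(2(n+1)³ + 4(n+1) + 9)/(2n³ + 4n + 9)] · 2/(6·4) → 1/12.
Hence the series converges for |z + 3| < 1/(1/12) = 12, so the radius of convergence is 12.
At z = 9: the terms have absolute value of order n³, which does not tend to 0, so the series diverges by the divergence test.
Endpoint z = -15: the terms do not tend to 0, so the series diverges.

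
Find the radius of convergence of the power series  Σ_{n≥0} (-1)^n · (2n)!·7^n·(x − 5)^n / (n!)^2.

R = 1/28

Apply the ratio test: |a_{n+1}| / |a_n| = (2n+1)·(2n+2)/(n+1)² · 7, which tends to 28 as n → ∞.
Convergence for |x − 5| · 28 < 1, i.e. |x − 5| < 1/28. So R = 1/28.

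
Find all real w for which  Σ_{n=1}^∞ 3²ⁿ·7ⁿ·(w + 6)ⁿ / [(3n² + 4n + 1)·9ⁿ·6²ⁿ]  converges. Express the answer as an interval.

[-78/7, -6/7]

Ratio test: |a_{n+1}/a_n| = [(3n² + 4n + 1)/(3(n+1)² + 4(n+1) + 1)] · 9·7/(9·36) → 7/36 as n → ∞.
The series converges when 7/36 · |w + 6| < 1, giving R = 36/7.
At w = -6/7: the series is dominated by a constant times Σ 1/n², which converges (p = 2 > 1).
Endpoint w = -78/7: absolute convergence follows by limit comparison with Σ 1/n².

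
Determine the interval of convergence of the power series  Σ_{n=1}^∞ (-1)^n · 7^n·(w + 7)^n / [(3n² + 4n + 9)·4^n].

[-53/7, -45/7]

By the ratio test, |a_{n+1}/a_n| = [(3n² + 4n + 9)/(3(n+1)² + 4(n+1) + 9)] · 7/4 → 7/4.
Hence the series converges for |w + 7| < 1/(7/4) = 4/7, so the radius of convergence is 4/7.
Check w = -45/7: the terms are on the order of 1/n², so the series converges absolutely by comparison with the p-series (p = 2 > 1).
When w = -53/7, absolute convergence follows by limit comparison with Σ 1/n².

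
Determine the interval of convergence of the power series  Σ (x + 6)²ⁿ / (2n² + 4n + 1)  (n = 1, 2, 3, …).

The ratio of consecutive coefficients is (2n² + 4n + 1)/(2(n+1)² + 4(n+1) + 1) → 1.
Successive powers of (x + 6) differ by 2, so the series converges when |x + 6|² · 1 < 1, i.e. |x + 6| < √(1) = 1. So R = 1.
Check x = -5: absolute convergence follows by limit comparison with Σ 1/n².
Endpoint x = -7: the terms are on the order of 1/n², so the series converges absolutely by comparison with the p-series (p = 2 > 1).

[-7, -5]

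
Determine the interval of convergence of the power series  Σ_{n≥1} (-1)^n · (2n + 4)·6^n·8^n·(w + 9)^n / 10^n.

(-221/24, -211/24)

Ratio test: |a_{n+1}/a_n| = [(2(n+1) + 4)/(2n + 4)] · 6·8/10 → 24/5 as n → ∞.
Convergence for |w + 9| · 24/5 < 1, i.e. |w + 9| < 5/24. So R = 5/24.
When w = -211/24, the n-th term does not approach 0; divergence by the term test.
When w = -221/24, the terms have absolute value of order n, which does not tend to 0, so the series diverges by the divergence test.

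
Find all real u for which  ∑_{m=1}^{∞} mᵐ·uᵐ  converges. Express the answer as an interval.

By the Cauchy root test, |a_m|^(1/m) = m → ∞.
The root grows without bound, so R = 0 (convergence only at u = 0).

{0}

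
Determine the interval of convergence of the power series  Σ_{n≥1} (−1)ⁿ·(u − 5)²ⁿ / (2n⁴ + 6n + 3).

Ratio test: |a_{n+1}/a_n| = (2n⁴ + 6n + 3)/(2(n+1)⁴ + 6(n+1) + 3) → 1 as n → ∞.
Since the exponent of (u − 5) increases by 2 each term, convergence requires |u − 5|² < 1, hence R = 1.
At u = 6: the series is dominated by a constant times Σ 1/n⁴, which converges (p = 4 > 1).
Endpoint u = 4: absolute convergence follows by limit comparison with Σ 1/n⁴.

[4, 6]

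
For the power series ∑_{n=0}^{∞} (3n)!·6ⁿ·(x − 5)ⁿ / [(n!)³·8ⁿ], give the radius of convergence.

The ratio of consecutive coefficients is (3n+1)·(3n+2)·(3n+3)/(n+1)³ · 6/8 → 81/4.
The series converges when 81/4 · |x − 5| < 1, giving R = 4/81.

R = 4/81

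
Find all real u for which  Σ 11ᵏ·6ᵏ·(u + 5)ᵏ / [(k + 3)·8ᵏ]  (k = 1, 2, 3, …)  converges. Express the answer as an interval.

[-169/33, -161/33)

Ratio test: |a_{k+1}/a_k| = [(k + 3)/((k+1) + 3)] · 11·6/8 → 33/4 as k → ∞.
Convergence for |u + 5| · 33/4 < 1, i.e. |u + 5| < 4/33. So R = 4/33.
When u = -161/33, comparison with the harmonic series Σ 1/k shows the series diverges.
At u = -169/33: the terms alternate in sign and decrease monotonically to 0 in absolute value (size ~ c/k), so the alternating series test gives convergence.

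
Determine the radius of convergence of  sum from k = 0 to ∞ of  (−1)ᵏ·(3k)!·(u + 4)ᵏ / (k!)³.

Apply the ratio test: |a_{k+1}| / |a_k| = (3k+1)·(3k+2)·(3k+3)/(k+1)³, which tends to 27 as k → ∞.
Hence the series converges for |u + 4| < 1/(27) = 1/27, so the radius of convergence is 1/27.

R = 1/27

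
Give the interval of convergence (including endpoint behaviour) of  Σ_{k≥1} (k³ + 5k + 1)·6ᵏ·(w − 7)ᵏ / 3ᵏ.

(13/2, 15/2)

The ratio of consecutive coefficients is [((k+1)³ + 5(k+1) + 1)/(k³ + 5k + 1)] · 6/3 → 2.
Convergence for |w − 7| · 2 < 1, i.e. |w − 7| < 1/2. So R = 1/2.
Endpoint w = 15/2: the k-th term does not approach 0; divergence by the term test.
Endpoint w = 13/2: the k-th term does not approach 0; divergence by the term test.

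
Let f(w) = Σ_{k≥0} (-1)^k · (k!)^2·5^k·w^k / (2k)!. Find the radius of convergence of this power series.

By the ratio test, |a_{k+1}/a_k| = (k+1)²/[(2k+1)·(2k+2)] · 5 → 5/4.
Convergence for |w| · 5/4 < 1, i.e. |w| < 4/5. So R = 4/5.

R = 4/5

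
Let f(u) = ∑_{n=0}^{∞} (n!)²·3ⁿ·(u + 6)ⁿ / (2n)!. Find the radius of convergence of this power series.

R = 4/3

By the ratio test, |a_{n+1}/a_n| = (n+1)²/[(2n+1)·(2n+2)] · 3 → 3/4.
Thus R = 1/(3/4) = 4/3.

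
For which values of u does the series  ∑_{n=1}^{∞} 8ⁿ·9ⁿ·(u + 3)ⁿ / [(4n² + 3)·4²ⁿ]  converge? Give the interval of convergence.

By the ratio test, |a_{n+1}/a_n| = [(4n² + 3)/(4(n+1)² + 3)] · 8·9/16 → 9/2.
The series converges when 9/2 · |u + 3| < 1, giving R = 2/9.
Endpoint u = -25/9: the series is dominated by a constant times Σ 1/n², which converges (p = 2 > 1).
At u = -29/9: absolute convergence follows by limit comparison with Σ 1/n².

[-29/9, -25/9]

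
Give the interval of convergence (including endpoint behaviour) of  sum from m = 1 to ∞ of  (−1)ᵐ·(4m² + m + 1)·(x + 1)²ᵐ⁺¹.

By the ratio test, |a_{m+1}/a_m| = (4(m+1)² + (m+1) + 1)/(4m² + m + 1) → 1.
Since the exponent of (x + 1) increases by 2 each term, convergence requires |x + 1|² < 1, hence R = 1.
When x = 0, the m-th term does not approach 0; divergence by the term test.
When x = -2, the m-th term does not approach 0; divergence by the term test.

(-2, 0)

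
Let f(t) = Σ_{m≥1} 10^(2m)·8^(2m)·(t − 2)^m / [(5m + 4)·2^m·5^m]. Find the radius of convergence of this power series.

Apply the ratio test: |a_{m+1}| / |a_m| = [(5m + 4)/(5(m+1) + 4)] · 100·64/(2·5), which tends to 640 as m → ∞.
Hence the series converges for |t − 2| < 1/(640) = 1/640, so the radius of convergence is 1/640.

R = 1/640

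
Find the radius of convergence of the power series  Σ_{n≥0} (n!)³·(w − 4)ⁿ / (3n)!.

The ratio of consecutive coefficients is (n+1)³/[(3n+1)·(3n+2)·(3n+3)] → 1/27.
Thus R = 1/(1/27) = 27.

R = 27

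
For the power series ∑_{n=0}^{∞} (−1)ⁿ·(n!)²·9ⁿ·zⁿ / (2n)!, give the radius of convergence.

R = 4/9

Ratio test: |a_{n+1}/a_n| = (n+1)²/[(2n+1)·(2n+2)] · 9 → 9/4 as n → ∞.
The series converges when 9/4 · |z| < 1, giving R = 4/9.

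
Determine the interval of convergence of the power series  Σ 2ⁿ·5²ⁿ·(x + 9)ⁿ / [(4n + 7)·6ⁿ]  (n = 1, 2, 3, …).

Ratio test: |a_{n+1}/a_n| = [(4n + 7)/(4(n+1) + 7)] · 2·25/6 → 25/3 as n → ∞.
The series converges when 25/3 · |x + 9| < 1, giving R = 3/25.
At x = -222/25: the terms are asymptotic to a nonzero constant times 1/n, so the series diverges by limit comparison with Σ 1/n.
When x = -228/25, the terms alternate in sign and decrease monotonically to 0 in absolute value (size ~ c/n), so the alternating series test gives convergence.

[-228/25, -222/25)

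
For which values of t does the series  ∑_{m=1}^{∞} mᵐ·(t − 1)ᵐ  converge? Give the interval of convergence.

{1}

By the Cauchy root test, |a_m|^(1/m) = m → ∞.
Since the m-th root of |a_m| is unbounded, the series converges only at t = 1; R = 0.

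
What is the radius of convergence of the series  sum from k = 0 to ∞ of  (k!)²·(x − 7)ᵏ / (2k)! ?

R = 4

Apply the ratio test: |a_{k+1}| / |a_k| = (k+1)²/[(2k+1)·(2k+2)], which tends to 1/4 as k → ∞.
The series converges when 1/4 · |x − 7| < 1, giving R = 4.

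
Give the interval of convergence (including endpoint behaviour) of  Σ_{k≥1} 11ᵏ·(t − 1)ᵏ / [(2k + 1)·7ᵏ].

The ratio of consecutive coefficients is [(2k + 1)/(2(k+1) + 1)] · 11/7 → 11/7.
Thus R = 1/(11/7) = 7/11.
At t = 18/11: comparison with the harmonic series Σ 1/k shows the series diverges.
When t = 4/11, the terms alternate in sign and decrease monotonically to 0 in absolute value (size ~ c/k), so the alternating series test gives convergence.

[4/11, 18/11)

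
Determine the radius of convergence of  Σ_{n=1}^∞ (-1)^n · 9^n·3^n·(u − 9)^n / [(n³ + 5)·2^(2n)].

The ratio of consecutive coefficients is [(n³ + 5)/((n+1)³ + 5)] · 9·3/4 → 27/4.
Hence the series converges for |u − 9| < 1/(27/4) = 4/27, so the radius of convergence is 4/27.

R = 4/27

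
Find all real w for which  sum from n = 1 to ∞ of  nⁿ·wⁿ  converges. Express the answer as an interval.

{0}

By the Cauchy root test, |a_n|^(1/n) = n → ∞.
The root grows without bound, so R = 0 (convergence only at w = 0).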